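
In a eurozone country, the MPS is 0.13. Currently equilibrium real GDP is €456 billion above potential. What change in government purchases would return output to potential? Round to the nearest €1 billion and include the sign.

MPC = 1 − MPS = 1 − 0.13 = 0.87.
Spending multiplier = 1/(1 − MPC) = 1/(1 − 0.87) = 1/0.13 ≈ 7.692.
Need ΔY = −€456 billion, so ΔG = ΔY/k = (−€456 billion) × 0.13 ≈ −€59 billion.
The government should cut government purchases by €59 billion.

−€59 billion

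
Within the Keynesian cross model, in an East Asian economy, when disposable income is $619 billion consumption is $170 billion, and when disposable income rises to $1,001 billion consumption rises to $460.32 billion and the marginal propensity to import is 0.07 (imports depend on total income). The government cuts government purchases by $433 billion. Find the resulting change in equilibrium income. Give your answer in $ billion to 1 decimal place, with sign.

MPC = ΔC/ΔYd = (460.32 − 170)/(1,001 − 619) = 290.32/382 = 0.76.
Spending multiplier = 1/(1 − c + m) = 1/(1 − 0.76 + 0.07) = 1/0.31 ≈ 3.226.
ΔY = k × ΔG = (−$433 billion) / 0.31 ≈ −$1,396.8 billion.

−$1,396.8 billion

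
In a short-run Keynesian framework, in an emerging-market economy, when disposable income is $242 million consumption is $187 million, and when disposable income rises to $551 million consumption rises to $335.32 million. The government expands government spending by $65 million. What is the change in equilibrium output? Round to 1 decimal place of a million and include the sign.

MPC = ΔC/ΔYd = (335.32 − 187)/(551 − 242) = 148.32/309 = 0.48.
Spending multiplier = 1/(1 − MPC) = 1/(1 − 0.48) = 1/0.52 ≈ 1.923.
ΔY = k × ΔG = (+$65 million) / 0.52 = +$125 million.

+$125.0 million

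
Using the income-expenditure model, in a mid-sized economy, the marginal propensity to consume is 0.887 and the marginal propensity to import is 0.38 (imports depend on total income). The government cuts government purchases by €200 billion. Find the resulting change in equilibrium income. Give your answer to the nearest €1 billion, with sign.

Government-spending multiplier = 1/(1 − c + m) = 1/(1 − 0.887 + 0.38) = 1/0.493 ≈ 2.028.
ΔY = k × ΔG = (−€200 billion) / 0.493 ≈ −€406 billion.

−€406 billion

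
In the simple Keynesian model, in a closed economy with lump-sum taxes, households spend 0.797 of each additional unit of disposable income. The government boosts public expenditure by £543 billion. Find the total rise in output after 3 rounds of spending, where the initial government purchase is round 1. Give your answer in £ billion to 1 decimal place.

£1,320.7 billion

Round 1 adds ΔG = £543 billion; each later round is MPC = 0.797 times the previous.
After 3 rounds: 543 + 432.771 + 344.918487 = ΔG·(1 − c^3)/(1 − c) = 543 × (1 − 0.506261573)/0.203 ≈ £1,320.7 billion.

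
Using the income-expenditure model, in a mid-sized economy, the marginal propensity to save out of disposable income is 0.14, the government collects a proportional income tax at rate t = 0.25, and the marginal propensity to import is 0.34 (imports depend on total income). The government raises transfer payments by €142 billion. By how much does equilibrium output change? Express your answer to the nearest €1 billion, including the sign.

MPC = 1 − MPS = 1 − 0.14 = 0.86.
The transfer change shifts disposable income by +€142 billion, so first-round consumption changes by c·ΔTR = 0.86 × (+€142 billion) = +€122.12 billion.
Expenditure multiplier = 1/(1 − c(1−t) + m) = 1/(1 − 0.86×0.75 + 0.34) = 1/0.695 ≈ 1.439.
The transfer multiplier is c × k ≈ 1.237, so ΔY = k × (c·ΔTR) = (+€122.12 billion) / 0.695 ≈ +€176 billion.

+€176 billion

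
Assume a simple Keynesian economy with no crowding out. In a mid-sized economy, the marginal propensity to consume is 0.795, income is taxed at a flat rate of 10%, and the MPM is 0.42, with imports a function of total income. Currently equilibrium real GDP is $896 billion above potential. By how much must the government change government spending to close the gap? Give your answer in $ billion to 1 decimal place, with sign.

−$631.2 billion

Spending multiplier = 1/(1 − c(1−t) + m) = 1/(1 − 0.795×0.9 + 0.42) = 1/0.7045 ≈ 1.419.
Need ΔY = −$896 billion, so ΔG = ΔY/k = (−$896 billion) × 0.7045 ≈ −$631.2 billion.
The government should cut government spending by $631.2 billion.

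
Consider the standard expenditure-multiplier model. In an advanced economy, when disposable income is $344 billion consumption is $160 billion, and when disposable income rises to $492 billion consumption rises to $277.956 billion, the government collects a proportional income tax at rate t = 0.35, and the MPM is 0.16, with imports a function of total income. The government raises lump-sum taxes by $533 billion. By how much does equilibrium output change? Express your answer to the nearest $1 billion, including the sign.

MPC = ΔC/ΔYd = (277.956 − 160)/(492 − 344) = 117.956/148 = 0.797.
A lump-sum tax change of +$533 billion shifts disposable income by −$533 billion; first-round consumption changes by −c × ΔT = −0.797 × (+$533 billion) = −$424.801 billion.
Expenditure multiplier = 1/(1 − c(1−t) + m) = 1/(1 − 0.797×0.65 + 0.16) = 1/0.64195 ≈ 1.558.
The tax multiplier is −c × k ≈ −1.242, so ΔY = k × (−c·ΔT) = (−$424.801 billion) / 0.64195 ≈ −$662 billion.

−$662 billion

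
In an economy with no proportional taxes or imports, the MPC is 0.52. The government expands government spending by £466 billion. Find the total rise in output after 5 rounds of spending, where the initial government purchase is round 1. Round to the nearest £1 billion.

£934 billion

Round 1 adds ΔG = £466 billion; each later round is MPC = 0.52 times the previous.
After 5 rounds: 466 + 242.32 + 126.0064 + 65.523328 + 34.07213056 = ΔG·(1 − c^5)/(1 − c) = 466 × (1 − 0.0380204032)/0.48 ≈ £934 billion.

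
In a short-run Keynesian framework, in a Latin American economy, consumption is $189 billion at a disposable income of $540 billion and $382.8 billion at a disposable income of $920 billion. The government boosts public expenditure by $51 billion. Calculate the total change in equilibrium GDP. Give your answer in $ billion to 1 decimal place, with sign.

+$104.1 billion

MPC = ΔC/ΔYd = (382.8 − 189)/(920 − 540) = 193.8/380 = 0.51.
Government-spending multiplier = 1/(1 − MPC) = 1/(1 − 0.51) = 1/0.49 ≈ 2.041.
ΔY = k × ΔG = (+$51 billion) / 0.49 ≈ +$104.1 billion.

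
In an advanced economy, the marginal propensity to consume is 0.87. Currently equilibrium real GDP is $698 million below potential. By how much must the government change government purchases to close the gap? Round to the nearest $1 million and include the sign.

Spending multiplier = 1/(1 − MPC) = 1/(1 − 0.87) = 1/0.13 ≈ 7.692.
Need ΔY = +$698 million, so ΔG = ΔY/k = (+$698 million) × 0.13 ≈ +$91 million.
The government should increase government purchases by $91 million.

+$91 million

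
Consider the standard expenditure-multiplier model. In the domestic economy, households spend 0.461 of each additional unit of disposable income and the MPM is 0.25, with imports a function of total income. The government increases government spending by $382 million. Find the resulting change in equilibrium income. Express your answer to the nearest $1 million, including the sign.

+$484 million

Government-spending multiplier = 1/(1 − c + m) = 1/(1 − 0.461 + 0.25) = 1/0.789 ≈ 1.267.
ΔY = k × ΔG = (+$382 million) / 0.789 ≈ +$484 million.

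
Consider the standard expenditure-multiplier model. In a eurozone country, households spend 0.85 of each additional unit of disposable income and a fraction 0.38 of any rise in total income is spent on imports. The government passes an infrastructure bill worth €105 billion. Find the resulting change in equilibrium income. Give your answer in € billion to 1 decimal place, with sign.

+€198.1 billion

Spending multiplier = 1/(1 − c + m) = 1/(1 − 0.85 + 0.38) = 1/0.53 ≈ 1.887.
ΔY = k × ΔG = (+€105 billion) / 0.53 ≈ +€198.1 billion.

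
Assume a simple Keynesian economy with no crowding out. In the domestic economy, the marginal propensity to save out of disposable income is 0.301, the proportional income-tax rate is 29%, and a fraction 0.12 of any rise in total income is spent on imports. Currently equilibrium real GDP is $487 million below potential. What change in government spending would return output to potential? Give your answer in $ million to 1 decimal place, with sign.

+$303.7 million

MPC = 1 − MPS = 1 − 0.301 = 0.699.
Spending multiplier = 1/(1 − c(1−t) + m) = 1/(1 − 0.699×0.71 + 0.12) = 1/0.62371 ≈ 1.603.
Need ΔY = +$487 million, so ΔG = ΔY/k = (+$487 million) × 0.62371 ≈ +$303.7 million.
The government should increase government spending by $303.7 million.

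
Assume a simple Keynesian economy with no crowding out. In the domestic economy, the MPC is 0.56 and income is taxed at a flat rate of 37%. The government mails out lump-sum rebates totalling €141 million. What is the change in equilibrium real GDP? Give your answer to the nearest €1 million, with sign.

A lump-sum tax change of −€141 million shifts disposable income by +€141 million; first-round consumption changes by −c × ΔT = −0.56 × (−€141 million) = +€78.96 million.
Expenditure multiplier = 1/(1 − c(1−t)) = 1/(1 − 0.56×0.63) = 1/0.6472 ≈ 1.545.
The tax multiplier is −c × k ≈ −0.865, so ΔY = k × (−c·ΔT) = (+€78.96 million) / 0.6472 ≈ +€122 million.

+€122 million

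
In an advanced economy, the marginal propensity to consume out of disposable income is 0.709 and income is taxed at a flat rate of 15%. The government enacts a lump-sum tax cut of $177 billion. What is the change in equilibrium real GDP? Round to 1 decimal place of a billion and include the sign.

+$315.8 billion

A lump-sum tax change of −$177 billion shifts disposable income by +$177 billion; first-round consumption changes by −c × ΔT = −0.709 × (−$177 billion) = +$125.493 billion.
Expenditure multiplier = 1/(1 − c(1−t)) = 1/(1 − 0.709×0.85) = 1/0.39735 ≈ 2.517.
The tax multiplier is −c × k ≈ −1.784, so ΔY = k × (−c·ΔT) = (+$125.493 billion) / 0.39735 ≈ +$315.8 billion.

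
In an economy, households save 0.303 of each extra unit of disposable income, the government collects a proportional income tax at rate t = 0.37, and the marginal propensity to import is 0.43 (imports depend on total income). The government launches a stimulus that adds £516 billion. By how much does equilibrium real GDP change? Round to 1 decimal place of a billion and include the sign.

MPC = 1 − MPS = 1 − 0.303 = 0.697.
Spending multiplier = 1/(1 − c(1−t) + m) = 1/(1 − 0.697×0.63 + 0.43) = 1/0.99089 ≈ 1.009.
ΔY = k × ΔG = (+£516 billion) / 0.99089 ≈ +£520.7 billion.

+£520.7 billion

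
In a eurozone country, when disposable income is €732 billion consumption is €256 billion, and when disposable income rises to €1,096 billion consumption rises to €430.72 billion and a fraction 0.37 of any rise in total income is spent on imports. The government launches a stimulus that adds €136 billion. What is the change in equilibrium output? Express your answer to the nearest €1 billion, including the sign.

+€153 billion

MPC = ΔC/ΔYd = (430.72 − 256)/(1,096 − 732) = 174.72/364 = 0.48.
Expenditure multiplier = 1/(1 − c + m) = 1/(1 − 0.48 + 0.37) = 1/0.89 ≈ 1.124.
ΔY = k × ΔG = (+€136 billion) / 0.89 ≈ +€153 billion.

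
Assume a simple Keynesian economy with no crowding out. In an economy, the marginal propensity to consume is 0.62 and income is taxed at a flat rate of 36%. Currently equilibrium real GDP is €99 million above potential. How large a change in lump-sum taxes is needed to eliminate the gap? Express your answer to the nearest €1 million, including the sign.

+€96 million

Spending multiplier = 1/(1 − c(1−t)) = 1/(1 − 0.62×0.64) = 1/0.6032 ≈ 1.658.
Tax multiplier = −c·k = −0.62/0.6032 ≈ −1.028. Need ΔY = −€99 million, so ΔT = ΔY/(−c·k) = −(−€99 million) × 0.6032 / 0.62 ≈ +€96 million.
The government should raise lump-sum taxes by €96 million.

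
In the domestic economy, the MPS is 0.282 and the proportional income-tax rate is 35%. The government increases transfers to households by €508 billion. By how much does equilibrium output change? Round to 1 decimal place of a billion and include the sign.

+€683.9 billion

MPC = 1 − MPS = 1 − 0.282 = 0.718.
The transfer change shifts disposable income by +€508 billion, so first-round consumption changes by c·ΔTR = 0.718 × (+€508 billion) = +€364.744 billion.
Expenditure multiplier = 1/(1 − c(1−t)) = 1/(1 − 0.718×0.65) = 1/0.5333 ≈ 1.875.
The transfer multiplier is c × k ≈ 1.346, so ΔY = k × (c·ΔTR) = (+€364.744 billion) / 0.5333 ≈ +€683.9 billion.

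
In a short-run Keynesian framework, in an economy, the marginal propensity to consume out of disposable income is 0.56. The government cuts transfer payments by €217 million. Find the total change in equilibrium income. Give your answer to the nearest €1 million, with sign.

−€276 million

The transfer change shifts disposable income by −€217 million, so first-round consumption changes by c·ΔTR = 0.56 × (−€217 million) = −€121.52 million.
Expenditure multiplier = 1/(1 − MPC) = 1/(1 − 0.56) = 1/0.44 ≈ 2.273.
The transfer multiplier is c × k ≈ 1.273, so ΔY = k × (c·ΔTR) = (−€121.52 million) / 0.44 ≈ −€276 million.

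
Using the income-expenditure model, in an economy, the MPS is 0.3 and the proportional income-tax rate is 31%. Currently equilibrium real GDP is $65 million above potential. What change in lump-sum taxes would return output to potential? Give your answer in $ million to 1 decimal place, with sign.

+$48.0 million

MPC = 1 − MPS = 1 − 0.3 = 0.7.
Spending multiplier = 1/(1 − c(1−t)) = 1/(1 − 0.7×0.69) = 1/0.517 ≈ 1.934.
Tax multiplier = −c·k = −0.7/0.517 ≈ −1.354. Need ΔY = −$65 million, so ΔT = ΔY/(−c·k) = −(−$65 million) × 0.517 / 0.7 ≈ +$48 million.
The government should raise lump-sum taxes by $48 million.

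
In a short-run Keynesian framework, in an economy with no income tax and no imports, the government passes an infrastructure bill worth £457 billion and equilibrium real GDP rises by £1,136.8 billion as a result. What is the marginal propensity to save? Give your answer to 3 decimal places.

Implied spending multiplier k = ΔY/ΔG = 1,136.8/457 ≈ 2.4875.
Since k = 1/(1 − MPC), MPC = 1 − 1/k = 1 − ΔG/ΔY = 1 − 457/1,136.8 ≈ 0.598.
MPS = 1 − MPC = 0.402.

0.402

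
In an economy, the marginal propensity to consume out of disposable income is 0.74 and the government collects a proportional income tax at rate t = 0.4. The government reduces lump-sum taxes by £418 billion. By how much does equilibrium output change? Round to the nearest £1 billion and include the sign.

+£556 billion

A lump-sum tax change of −£418 billion shifts disposable income by +£418 billion; first-round consumption changes by −c × ΔT = −0.74 × (−£418 billion) = +£309.32 billion.
Expenditure multiplier = 1/(1 − c(1−t)) = 1/(1 − 0.74×0.6) = 1/0.556 ≈ 1.799.
The tax multiplier is −c × k ≈ −1.331, so ΔY = k × (−c·ΔT) = (+£309.32 billion) / 0.556 ≈ +£556 billion.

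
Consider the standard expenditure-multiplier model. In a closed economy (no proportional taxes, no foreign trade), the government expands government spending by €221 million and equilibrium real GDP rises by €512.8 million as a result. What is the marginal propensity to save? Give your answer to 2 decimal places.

Implied spending multiplier k = ΔY/ΔG = 512.8/221 ≈ 2.3204.
Since k = 1/(1 − MPC), MPC = 1 − 1/k = 1 − ΔG/ΔY = 1 − 221/512.8 ≈ 0.57.
MPS = 1 − MPC = 0.43.

0.43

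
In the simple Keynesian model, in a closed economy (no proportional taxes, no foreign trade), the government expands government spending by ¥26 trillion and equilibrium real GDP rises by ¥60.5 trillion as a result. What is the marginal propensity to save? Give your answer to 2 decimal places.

0.43

Implied spending multiplier k = ΔY/ΔG = 60.5/26 ≈ 2.3269.
Since k = 1/(1 − MPC), MPC = 1 − 1/k = 1 − ΔG/ΔY = 1 − 26/60.5 ≈ 0.57.
MPS = 1 − MPC = 0.43.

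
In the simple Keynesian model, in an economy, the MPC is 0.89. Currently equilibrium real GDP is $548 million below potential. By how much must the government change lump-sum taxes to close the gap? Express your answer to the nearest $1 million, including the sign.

−$68 million

Spending multiplier = 1/(1 − MPC) = 1/(1 − 0.89) = 1/0.11 ≈ 9.091.
Tax multiplier = −c·k = −0.89/0.11 ≈ −8.091. Need ΔY = +$548 million, so ΔT = ΔY/(−c·k) = −(+$548 million) × 0.11 / 0.89 ≈ −$68 million.
The government should cut lump-sum taxes by $68 million.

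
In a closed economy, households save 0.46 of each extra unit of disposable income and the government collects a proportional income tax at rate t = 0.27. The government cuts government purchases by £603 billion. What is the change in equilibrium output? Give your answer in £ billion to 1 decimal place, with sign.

−£995.4 billion

MPC = 1 − MPS = 1 − 0.46 = 0.54.
Government-spending multiplier = 1/(1 − c(1−t)) = 1/(1 − 0.54×0.73) = 1/0.6058 ≈ 1.651.
ΔY = k × ΔG = (−£603 billion) / 0.6058 ≈ −£995.4 billion.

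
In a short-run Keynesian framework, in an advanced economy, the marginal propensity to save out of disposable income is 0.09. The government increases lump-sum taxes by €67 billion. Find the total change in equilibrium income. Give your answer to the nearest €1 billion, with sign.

MPC = 1 − MPS = 1 − 0.09 = 0.91.
A lump-sum tax change of +€67 billion shifts disposable income by −€67 billion; first-round consumption changes by −c × ΔT = −0.91 × (+€67 billion) = −€60.97 billion.
Expenditure multiplier = 1/(1 − MPC) = 1/(1 − 0.91) = 1/0.09 ≈ 11.111.
The tax multiplier is −c × k ≈ −10.111, so ΔY = k × (−c·ΔT) = (−€60.97 billion) / 0.09 ≈ −€677 billion.

−€677 billion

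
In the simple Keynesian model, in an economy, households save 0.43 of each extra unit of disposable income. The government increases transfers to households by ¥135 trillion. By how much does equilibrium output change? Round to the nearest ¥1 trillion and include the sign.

MPC = 1 − MPS = 1 − 0.43 = 0.57.
The transfer change shifts disposable income by +¥135 trillion, so first-round consumption changes by c·ΔTR = 0.57 × (+¥135 trillion) = +¥76.95 trillion.
Expenditure multiplier = 1/(1 − MPC) = 1/(1 − 0.57) = 1/0.43 ≈ 2.326.
The transfer multiplier is c × k ≈ 1.326, so ΔY = k × (c·ΔTR) = (+¥76.95 trillion) / 0.43 ≈ +¥179 trillion.

+¥179 trillion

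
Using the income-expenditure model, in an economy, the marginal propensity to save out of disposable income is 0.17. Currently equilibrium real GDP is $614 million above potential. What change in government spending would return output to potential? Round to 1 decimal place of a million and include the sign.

MPC = 1 − MPS = 1 − 0.17 = 0.83.
Spending multiplier = 1/(1 − MPC) = 1/(1 − 0.83) = 1/0.17 ≈ 5.882.
Need ΔY = −$614 million, so ΔG = ΔY/k = (−$614 million) × 0.17 ≈ −$104.4 million.
The government should cut government spending by $104.4 million.

−$104.4 million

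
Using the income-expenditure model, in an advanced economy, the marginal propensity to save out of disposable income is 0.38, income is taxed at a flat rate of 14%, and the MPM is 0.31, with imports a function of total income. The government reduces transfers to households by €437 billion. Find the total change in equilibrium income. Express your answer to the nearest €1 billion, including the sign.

−€349 billion

MPC = 1 − MPS = 1 − 0.38 = 0.62.
The transfer change shifts disposable income by −€437 billion, so first-round consumption changes by c·ΔTR = 0.62 × (−€437 billion) = −€270.94 billion.
Expenditure multiplier = 1/(1 − c(1−t) + m) = 1/(1 − 0.62×0.86 + 0.31) = 1/0.7768 ≈ 1.287.
The transfer multiplier is c × k ≈ 0.798, so ΔY = k × (c·ΔTR) = (−€270.94 billion) / 0.7768 ≈ −€349 billion.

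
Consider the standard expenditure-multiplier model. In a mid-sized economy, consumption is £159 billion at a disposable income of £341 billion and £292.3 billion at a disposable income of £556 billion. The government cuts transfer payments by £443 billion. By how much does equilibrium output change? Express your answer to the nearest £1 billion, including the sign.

MPC = ΔC/ΔYd = (292.3 − 159)/(556 − 341) = 133.3/215 = 0.62.
The transfer change shifts disposable income by −£443 billion, so first-round consumption changes by c·ΔTR = 0.62 × (−£443 billion) = −£274.66 billion.
Expenditure multiplier = 1/(1 − MPC) = 1/(1 − 0.62) = 1/0.38 ≈ 2.632.
The transfer multiplier is c × k ≈ 1.632, so ΔY = k × (c·ΔTR) = (−£274.66 billion) / 0.38 ≈ −£723 billion.

−£723 billion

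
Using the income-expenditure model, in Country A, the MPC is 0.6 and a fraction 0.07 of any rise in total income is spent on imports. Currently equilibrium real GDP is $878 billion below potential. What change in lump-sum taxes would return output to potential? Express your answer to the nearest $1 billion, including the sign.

Spending multiplier = 1/(1 − c + m) = 1/(1 − 0.6 + 0.07) = 1/0.47 ≈ 2.128.
Tax multiplier = −c·k = −0.6/0.47 ≈ −1.277. Need ΔY = +$878 billion, so ΔT = ΔY/(−c·k) = −(+$878 billion) × 0.47 / 0.6 ≈ −$688 billion.
The government should cut lump-sum taxes by $688 billion.

−$688 billion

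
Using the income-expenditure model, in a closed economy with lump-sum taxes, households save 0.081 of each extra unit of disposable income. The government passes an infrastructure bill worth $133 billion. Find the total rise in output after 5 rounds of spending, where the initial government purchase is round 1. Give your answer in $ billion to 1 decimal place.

$565.6 billion

MPC = 1 − MPS = 1 − 0.081 = 0.919.
Round 1 adds ΔG = $133 billion; each later round is MPC = 0.919 times the previous.
After 5 rounds: 133 + 122.227 + 112.326613 + 103.228157347 + 94.866676601893 = ΔG·(1 − c^5)/(1 − c) = 133 × (1 − 0.655507336820599)/0.081 ≈ $565.6 billion.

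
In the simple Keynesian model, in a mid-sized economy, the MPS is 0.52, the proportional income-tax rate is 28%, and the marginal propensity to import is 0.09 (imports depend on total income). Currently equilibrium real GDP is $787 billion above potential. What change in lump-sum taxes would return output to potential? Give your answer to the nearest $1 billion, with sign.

+$1,221 billion

MPC = 1 − MPS = 1 − 0.52 = 0.48.
Spending multiplier = 1/(1 − c(1−t) + m) = 1/(1 − 0.48×0.72 + 0.09) = 1/0.7444 ≈ 1.343.
Tax multiplier = −c·k = −0.48/0.7444 ≈ −0.645. Need ΔY = −$787 billion, so ΔT = ΔY/(−c·k) = −(−$787 billion) × 0.7444 / 0.48 ≈ +$1,221 billion.
The government should raise lump-sum taxes by $1,221 billion.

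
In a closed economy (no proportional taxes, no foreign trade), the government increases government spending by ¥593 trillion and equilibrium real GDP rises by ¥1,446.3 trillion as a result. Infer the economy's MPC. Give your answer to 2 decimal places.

Implied spending multiplier k = ΔY/ΔG = 1,446.3/593 ≈ 2.439.
Since k = 1/(1 − MPC), MPC = 1 − 1/k = 1 − ΔG/ΔY = 1 − 593/1,446.3 ≈ 0.59.

0.59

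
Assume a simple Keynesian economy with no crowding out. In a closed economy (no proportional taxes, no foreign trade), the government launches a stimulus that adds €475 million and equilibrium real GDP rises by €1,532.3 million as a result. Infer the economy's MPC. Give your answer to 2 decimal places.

0.69

Implied spending multiplier k = ΔY/ΔG = 1,532.3/475 ≈ 3.2259.
Since k = 1/(1 − MPC), MPC = 1 − 1/k = 1 − ΔG/ΔY = 1 − 475/1,532.3 ≈ 0.69.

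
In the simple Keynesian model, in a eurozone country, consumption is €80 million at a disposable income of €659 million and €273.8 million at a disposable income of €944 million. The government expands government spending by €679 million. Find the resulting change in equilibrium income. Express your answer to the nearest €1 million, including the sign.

MPC = ΔC/ΔYd = (273.8 − 80)/(944 − 659) = 193.8/285 = 0.68.
Spending multiplier = 1/(1 − MPC) = 1/(1 − 0.68) = 1/0.32 = 3.125.
ΔY = k × ΔG = (+€679 million) / 0.32 ≈ +€2,122 million.

+€2,122 million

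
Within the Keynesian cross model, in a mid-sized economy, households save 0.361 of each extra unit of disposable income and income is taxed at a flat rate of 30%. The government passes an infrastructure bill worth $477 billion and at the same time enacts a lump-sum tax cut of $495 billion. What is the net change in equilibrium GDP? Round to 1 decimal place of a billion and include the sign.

MPC = 1 − MPS = 1 − 0.361 = 0.639.
Expenditure multiplier = 1/(1 − c(1−t)) = 1/(1 − 0.639×0.7) = 1/0.5527 ≈ 1.809.
ΔG contributes k·ΔG = (+$477 billion) / 0.5527 ≈ +$863 billion.
ΔT of −$495 billion changes first-round spending by −c·ΔT = +$316.305 billion, contributing k·(−c·ΔT) = (+$316.305 billion) / 0.5527 ≈ +$572.3 billion.
Net ΔY = k(ΔG − c·ΔT) = (+$793.305 billion) / 0.5527 ≈ +$1,435.3 billion.

+$1,435.3 billion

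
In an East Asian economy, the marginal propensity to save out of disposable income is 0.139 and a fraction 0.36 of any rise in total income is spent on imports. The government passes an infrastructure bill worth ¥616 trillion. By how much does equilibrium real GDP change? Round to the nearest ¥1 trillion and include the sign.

+¥1,234 trillion

MPC = 1 − MPS = 1 − 0.139 = 0.861.
Spending multiplier = 1/(1 − c + m) = 1/(1 − 0.861 + 0.36) = 1/0.499 ≈ 2.004.
ΔY = k × ΔG = (+¥616 trillion) / 0.499 ≈ +¥1,234 trillion.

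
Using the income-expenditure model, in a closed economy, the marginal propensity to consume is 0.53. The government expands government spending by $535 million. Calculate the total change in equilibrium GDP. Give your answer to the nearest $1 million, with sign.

Spending multiplier = 1/(1 − MPC) = 1/(1 − 0.53) = 1/0.47 ≈ 2.128.
ΔY = k × ΔG = (+$535 million) / 0.47 ≈ +$1,138 million.

+$1,138 million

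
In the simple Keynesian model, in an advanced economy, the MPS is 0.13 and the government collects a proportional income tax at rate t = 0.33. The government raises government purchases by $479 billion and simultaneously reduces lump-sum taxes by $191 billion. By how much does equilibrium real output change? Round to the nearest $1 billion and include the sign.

MPC = 1 − MPS = 1 − 0.13 = 0.87.
Expenditure multiplier = 1/(1 − c(1−t)) = 1/(1 − 0.87×0.67) = 1/0.4171 ≈ 2.398.
ΔG contributes k·ΔG = (+$479 billion) / 0.4171 ≈ +$1,148.4 billion.
ΔT of −$191 billion changes first-round spending by −c·ΔT = +$166.17 billion, contributing k·(−c·ΔT) = (+$166.17 billion) / 0.4171 ≈ +$398.4 billion.
Net ΔY = k(ΔG − c·ΔT) = (+$645.17 billion) / 0.4171 ≈ +$1,547 billion.

+$1,547 billion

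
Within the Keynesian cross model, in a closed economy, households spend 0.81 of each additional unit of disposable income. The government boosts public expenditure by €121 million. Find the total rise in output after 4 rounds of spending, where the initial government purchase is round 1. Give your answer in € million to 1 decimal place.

Round 1 adds ΔG = €121 million; each later round is MPC = 0.81 times the previous.
After 4 rounds: 121 + 98.01 + 79.3881 + 64.304361 = ΔG·(1 − c^4)/(1 − c) = 121 × (1 − 0.43046721)/0.19 ≈ €362.7 million.

€362.7 million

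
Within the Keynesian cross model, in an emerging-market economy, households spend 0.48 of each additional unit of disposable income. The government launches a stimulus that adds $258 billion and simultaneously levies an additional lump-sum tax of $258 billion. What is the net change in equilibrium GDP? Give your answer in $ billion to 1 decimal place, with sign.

Expenditure multiplier = 1/(1 − MPC) = 1/(1 − 0.48) = 1/0.52 ≈ 1.923.
ΔG contributes k·ΔG = (+$258 billion) / 0.52 ≈ +$496.2 billion.
ΔT of +$258 billion changes first-round spending by −c·ΔT = −$123.84 billion, contributing k·(−c·ΔT) = (−$123.84 billion) / 0.52 ≈ −$238.2 billion.
With ΔG = ΔT and no other leakages, the balanced-budget multiplier is 1, so ΔY = ΔG = +$258 billion.

+$258.0 billion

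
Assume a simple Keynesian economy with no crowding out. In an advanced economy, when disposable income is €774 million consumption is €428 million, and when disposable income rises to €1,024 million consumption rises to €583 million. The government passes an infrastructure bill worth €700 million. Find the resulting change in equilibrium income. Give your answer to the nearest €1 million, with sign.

+€1,842 million

MPC = ΔC/ΔYd = (583 − 428)/(1,024 − 774) = 155/250 = 0.62.
Spending multiplier = 1/(1 − MPC) = 1/(1 − 0.62) = 1/0.38 ≈ 2.632.
ΔY = k × ΔG = (+€700 million) / 0.38 ≈ +€1,842 million.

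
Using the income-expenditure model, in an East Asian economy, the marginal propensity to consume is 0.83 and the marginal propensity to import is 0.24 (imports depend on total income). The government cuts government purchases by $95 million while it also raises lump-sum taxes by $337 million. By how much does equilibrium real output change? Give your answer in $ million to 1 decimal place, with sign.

−$913.9 million

Expenditure multiplier = 1/(1 − c + m) = 1/(1 − 0.83 + 0.24) = 1/0.41 ≈ 2.439.
ΔG contributes k·ΔG = (−$95 million) / 0.41 ≈ −$231.7 million.
ΔT of +$337 million changes first-round spending by −c·ΔT = −$279.71 million, contributing k·(−c·ΔT) = (−$279.71 million) / 0.41 ≈ −$682.2 million.
Net ΔY = k(ΔG − c·ΔT) = (−$374.71 million) / 0.41 ≈ −$913.9 million.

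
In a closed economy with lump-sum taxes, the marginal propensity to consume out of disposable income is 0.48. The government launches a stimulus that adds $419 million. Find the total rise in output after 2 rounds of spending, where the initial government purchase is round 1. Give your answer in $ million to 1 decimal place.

Round 1 adds ΔG = $419 million; each later round is MPC = 0.48 times the previous.
After 2 rounds: 419 + 201.12 = ΔG·(1 − c^2)/(1 − c) = 419 × (1 − 0.2304)/0.52 ≈ $620.1 million.

$620.1 million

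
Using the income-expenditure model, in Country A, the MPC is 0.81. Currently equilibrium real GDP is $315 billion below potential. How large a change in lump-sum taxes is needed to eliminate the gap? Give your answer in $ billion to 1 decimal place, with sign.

Spending multiplier = 1/(1 − MPC) = 1/(1 − 0.81) = 1/0.19 ≈ 5.263.
Tax multiplier = −c·k = −0.81/0.19 ≈ −4.263. Need ΔY = +$315 billion, so ΔT = ΔY/(−c·k) = −(+$315 billion) × 0.19 / 0.81 ≈ −$73.9 billion.
The government should cut lump-sum taxes by $73.9 billion.

−$73.9 billion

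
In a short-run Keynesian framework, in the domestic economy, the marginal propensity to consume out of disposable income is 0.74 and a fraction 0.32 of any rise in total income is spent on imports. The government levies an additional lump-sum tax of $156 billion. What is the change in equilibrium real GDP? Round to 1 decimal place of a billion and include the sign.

−$199.0 billion

A lump-sum tax change of +$156 billion shifts disposable income by −$156 billion; first-round consumption changes by −c × ΔT = −0.74 × (+$156 billion) = −$115.44 billion.
Expenditure multiplier = 1/(1 − c + m) = 1/(1 − 0.74 + 0.32) = 1/0.58 ≈ 1.724.
The tax multiplier is −c × k ≈ −1.276, so ΔY = k × (−c·ΔT) = (−$115.44 billion) / 0.58 ≈ −$199 billion.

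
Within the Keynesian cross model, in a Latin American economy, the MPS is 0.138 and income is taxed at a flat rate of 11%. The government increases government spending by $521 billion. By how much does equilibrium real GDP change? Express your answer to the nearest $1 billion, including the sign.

+$2,238 billion

MPC = 1 − MPS = 1 − 0.138 = 0.862.
Spending multiplier = 1/(1 − c(1−t)) = 1/(1 − 0.862×0.89) = 1/0.23282 ≈ 4.295.
ΔY = k × ΔG = (+$521 billion) / 0.23282 ≈ +$2,238 billion.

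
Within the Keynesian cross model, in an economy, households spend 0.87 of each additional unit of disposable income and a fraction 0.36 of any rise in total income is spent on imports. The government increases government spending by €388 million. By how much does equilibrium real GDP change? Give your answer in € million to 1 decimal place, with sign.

+€791.8 million

Spending multiplier = 1/(1 − c + m) = 1/(1 − 0.87 + 0.36) = 1/0.49 ≈ 2.041.
ΔY = k × ΔG = (+€388 million) / 0.49 ≈ +€791.8 million.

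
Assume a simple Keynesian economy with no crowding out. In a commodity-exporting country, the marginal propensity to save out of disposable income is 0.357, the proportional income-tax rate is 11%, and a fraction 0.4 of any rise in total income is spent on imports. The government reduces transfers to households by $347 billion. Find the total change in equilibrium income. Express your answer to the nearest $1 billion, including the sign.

−$270 billion

MPC = 1 − MPS = 1 − 0.357 = 0.643.
The transfer change shifts disposable income by −$347 billion, so first-round consumption changes by c·ΔTR = 0.643 × (−$347 billion) = −$223.121 billion.
Expenditure multiplier = 1/(1 − c(1−t) + m) = 1/(1 − 0.643×0.89 + 0.4) = 1/0.82773 ≈ 1.208.
The transfer multiplier is c × k ≈ 0.777, so ΔY = k × (c·ΔTR) = (−$223.121 billion) / 0.82773 ≈ −$270 billion.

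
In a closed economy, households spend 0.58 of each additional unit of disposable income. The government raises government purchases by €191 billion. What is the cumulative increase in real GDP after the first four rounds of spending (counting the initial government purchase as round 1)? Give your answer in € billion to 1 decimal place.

€403.3 billion

Round 1 adds ΔG = €191 billion; each later round is MPC = 0.58 times the previous.
After 4 rounds: 191 + 110.78 + 64.2524 + 37.266392 = ΔG·(1 − c^4)/(1 − c) = 191 × (1 − 0.11316496)/0.42 ≈ €403.3 billion.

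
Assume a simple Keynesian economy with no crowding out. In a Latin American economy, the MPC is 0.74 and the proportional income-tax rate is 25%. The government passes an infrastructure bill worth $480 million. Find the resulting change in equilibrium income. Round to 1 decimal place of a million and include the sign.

Government-spending multiplier = 1/(1 − c(1−t)) = 1/(1 − 0.74×0.75) = 1/0.445 ≈ 2.247.
ΔY = k × ΔG = (+$480 million) / 0.445 ≈ +$1,078.7 million.

+$1,078.7 million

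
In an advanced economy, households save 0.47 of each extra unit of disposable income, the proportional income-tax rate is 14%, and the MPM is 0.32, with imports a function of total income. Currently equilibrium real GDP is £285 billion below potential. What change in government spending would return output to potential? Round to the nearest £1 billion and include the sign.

+£246 billion

MPC = 1 − MPS = 1 − 0.47 = 0.53.
Spending multiplier = 1/(1 − c(1−t) + m) = 1/(1 − 0.53×0.86 + 0.32) = 1/0.8642 ≈ 1.157.
Need ΔY = +£285 billion, so ΔG = ΔY/k = (+£285 billion) × 0.8642 ≈ +£246 billion.
The government should increase government spending by £246 billion.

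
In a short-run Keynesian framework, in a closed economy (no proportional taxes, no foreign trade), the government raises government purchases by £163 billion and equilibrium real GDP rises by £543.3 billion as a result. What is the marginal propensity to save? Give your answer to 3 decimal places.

Implied spending multiplier k = ΔY/ΔG = 543.3/163 ≈ 3.3331.
Since k = 1/(1 − MPC), MPC = 1 − 1/k = 1 − ΔG/ΔY = 1 − 163/543.3 ≈ 0.700.
MPS = 1 − MPC = 0.300.

0.300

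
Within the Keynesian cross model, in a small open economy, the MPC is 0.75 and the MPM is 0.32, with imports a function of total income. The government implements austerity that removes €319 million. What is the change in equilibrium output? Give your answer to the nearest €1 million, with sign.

Expenditure multiplier = 1/(1 − c + m) = 1/(1 − 0.75 + 0.32) = 1/0.57 ≈ 1.754.
ΔY = k × ΔG = (−€319 million) / 0.57 ≈ −€560 million.

−€560 million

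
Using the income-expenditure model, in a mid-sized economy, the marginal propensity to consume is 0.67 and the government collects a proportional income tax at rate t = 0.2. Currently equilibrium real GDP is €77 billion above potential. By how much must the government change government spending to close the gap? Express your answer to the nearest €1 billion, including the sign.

Spending multiplier = 1/(1 − c(1−t)) = 1/(1 − 0.67×0.8) = 1/0.464 ≈ 2.155.
Need ΔY = −€77 billion, so ΔG = ΔY/k = (−€77 billion) × 0.464 ≈ −€36 billion.
The government should cut government spending by €36 billion.

−€36 billion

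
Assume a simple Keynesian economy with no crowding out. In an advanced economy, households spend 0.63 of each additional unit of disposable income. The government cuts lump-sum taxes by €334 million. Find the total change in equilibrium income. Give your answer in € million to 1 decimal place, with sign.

+€568.7 million

A lump-sum tax change of −€334 million shifts disposable income by +€334 million; first-round consumption changes by −c × ΔT = −0.63 × (−€334 million) = +€210.42 million.
Expenditure multiplier = 1/(1 − MPC) = 1/(1 − 0.63) = 1/0.37 ≈ 2.703.
The tax multiplier is −c × k ≈ −1.703, so ΔY = k × (−c·ΔT) = (+€210.42 million) / 0.37 ≈ +€568.7 million.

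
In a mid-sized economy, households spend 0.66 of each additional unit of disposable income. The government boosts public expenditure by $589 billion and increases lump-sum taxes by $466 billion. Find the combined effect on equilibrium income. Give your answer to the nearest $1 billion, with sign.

Expenditure multiplier = 1/(1 − MPC) = 1/(1 − 0.66) = 1/0.34 ≈ 2.941.
ΔG contributes k·ΔG = (+$589 billion) / 0.34 ≈ +$1,732.4 billion.
ΔT of +$466 billion changes first-round spending by −c·ΔT = −$307.56 billion, contributing k·(−c·ΔT) = (−$307.56 billion) / 0.34 ≈ −$904.6 billion.
Net ΔY = k(ΔG − c·ΔT) = (+$281.44 billion) / 0.34 ≈ +$828 billion.

+$828 billion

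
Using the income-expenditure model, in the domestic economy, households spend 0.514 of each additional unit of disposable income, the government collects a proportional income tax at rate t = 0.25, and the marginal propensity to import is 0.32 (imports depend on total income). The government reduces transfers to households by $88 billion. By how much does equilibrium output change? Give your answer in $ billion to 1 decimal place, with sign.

The transfer change shifts disposable income by −$88 billion, so first-round consumption changes by c·ΔTR = 0.514 × (−$88 billion) = −$45.232 billion.
Expenditure multiplier = 1/(1 − c(1−t) + m) = 1/(1 − 0.514×0.75 + 0.32) = 1/0.9345 ≈ 1.07.
The transfer multiplier is c × k ≈ 0.55, so ΔY = k × (c·ΔTR) = (−$45.232 billion) / 0.9345 ≈ −$48.4 billion.

−$48.4 billion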